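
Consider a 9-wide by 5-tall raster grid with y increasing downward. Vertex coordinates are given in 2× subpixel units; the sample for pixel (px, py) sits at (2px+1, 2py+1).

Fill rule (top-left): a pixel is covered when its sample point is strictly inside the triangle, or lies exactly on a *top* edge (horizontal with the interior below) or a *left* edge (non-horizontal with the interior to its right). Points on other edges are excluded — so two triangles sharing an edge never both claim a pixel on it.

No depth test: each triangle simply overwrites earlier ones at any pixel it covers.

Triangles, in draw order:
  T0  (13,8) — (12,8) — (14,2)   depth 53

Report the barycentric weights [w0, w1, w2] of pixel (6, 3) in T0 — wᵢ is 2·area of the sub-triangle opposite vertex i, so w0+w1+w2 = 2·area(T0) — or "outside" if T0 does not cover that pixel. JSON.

T0:
  2·area = 6
  edge (13, 8)→(12, 8): d=(-1,0) right/bottom  bias=-1
  edge (12, 8)→(14, 2): d=(2,-6) top-left  bias=+0
  edge (14, 2)→(13, 8): d=(-1,6) right/bottom  bias=-1
    (6,2)@(13, 5): e=[3,0,3] → #  [on edge]
    (7,2)@(15, 5): e=[3,12,-9] → ·
    (6,3)@(13, 7): e=[1,4,1] → #
    (7,3)@(15, 7): e=[1,16,-11] → ·
    (6,4)@(13, 9): e=[-1,8,-1] → ·
  covered (2 px):
    · · · · · · · · ·
    · · · · · · · · ·
    · · · · · · # · ·
    · · · · · · # · ·
    · · · · · · · · ·

Answer: [4,1,1]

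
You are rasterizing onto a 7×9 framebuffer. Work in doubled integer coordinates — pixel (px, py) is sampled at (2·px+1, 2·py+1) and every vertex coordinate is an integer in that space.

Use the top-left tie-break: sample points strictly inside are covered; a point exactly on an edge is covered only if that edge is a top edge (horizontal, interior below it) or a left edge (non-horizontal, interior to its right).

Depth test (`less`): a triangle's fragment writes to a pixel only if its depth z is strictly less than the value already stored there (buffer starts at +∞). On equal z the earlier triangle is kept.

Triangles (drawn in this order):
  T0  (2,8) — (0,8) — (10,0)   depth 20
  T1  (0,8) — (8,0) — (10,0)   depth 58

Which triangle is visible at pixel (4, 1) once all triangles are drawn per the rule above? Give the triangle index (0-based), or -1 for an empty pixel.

T0:
  2·area = 16
  edge (2, 8)→(0, 8): d=(-2,0) right/bottom  bias=-1
  edge (0, 8)→(10, 0): d=(10,-8) top-left  bias=+0
  edge (10, 0)→(2, 8): d=(-8,8) right/bottom  bias=-1
    (4,0)@(9, 1): e=[14,2,0] → ·  [on edge]
    (3,1)@(7, 3): e=[10,6,0] → ·  [on edge]
    (2,2)@(5, 5): e=[6,10,0] → ·  [on edge]
    (1,3)@(3, 7): e=[2,14,0] → ·  [on edge]
    (0,4)@(1, 9): e=[-2,18,0] → ·  [on edge]
  covered (0 px):
    · · · · · · ·
    · · · · · · ·
    · · · · · · ·
    · · · · · · ·
    · · · · · · ·
    · · · · · · ·
    · · · · · · ·
    · · · · · · ·
    · · · · · · ·
T1:
  2·area = 16
  edge (0, 8)→(8, 0): d=(8,-8) top-left  bias=+0
  edge (8, 0)→(10, 0): d=(2,0) top-left  bias=+0
  edge (10, 0)→(0, 8): d=(-10,8) right/bottom  bias=-1
    (3,0)@(7, 1): e=[0,2,14] → #  [on edge]
    (4,0)@(9, 1): e=[16,2,-2] → ·
    (2,1)@(5, 3): e=[0,6,10] → #  [on edge]
    (3,1)@(7, 3): e=[16,6,-6] → ·
    (1,2)@(3, 5): e=[0,10,6] → #  [on edge]
    (2,2)@(5, 5): e=[16,10,-10] → ·
    (0,3)@(1, 7): e=[0,14,2] → #  [on edge]
    (1,3)@(3, 7): e=[16,14,-14] → ·
    (0,4)@(1, 9): e=[16,18,-18] → ·
  covered (4 px):
    · · · # · · ·
    · · # · · · ·
    · # · · · · ·
    # · · · · · ·
    · · · · · · ·
    · · · · · · ·
    · · · · · · ·
    · · · · · · ·
    · · · · · · ·

Z-buffer (winner per pixel, '.' = empty):
  . . . 1 . . .
  . . 1 . . . .
  . 1 . . . . .
  1 . . . . . .
  . . . . . . .
  . . . . . . .
  . . . . . . .
  . . . . . . .
  . . . . . . .

Final: -1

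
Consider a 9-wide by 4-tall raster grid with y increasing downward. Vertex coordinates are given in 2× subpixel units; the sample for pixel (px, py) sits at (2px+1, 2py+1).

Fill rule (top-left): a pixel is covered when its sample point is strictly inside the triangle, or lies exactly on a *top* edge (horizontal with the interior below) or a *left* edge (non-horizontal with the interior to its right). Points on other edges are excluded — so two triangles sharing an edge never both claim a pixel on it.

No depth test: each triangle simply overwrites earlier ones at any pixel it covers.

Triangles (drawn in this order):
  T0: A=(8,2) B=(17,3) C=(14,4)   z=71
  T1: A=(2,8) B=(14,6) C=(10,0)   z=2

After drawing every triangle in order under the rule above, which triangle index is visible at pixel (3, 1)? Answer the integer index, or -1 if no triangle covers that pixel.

T0:
  2·area = 12
  edge (8, 2)→(17, 3): d=(9,1) right/bottom  bias=-1
  edge (17, 3)→(14, 4): d=(-3,1) right/bottom  bias=-1
  edge (14, 4)→(8, 2): d=(-6,-2) top-left  bias=+0
    (2,0)@(5, 1): e=[-6,18,0] → ·  [on edge]
    (5,1)@(11, 3): e=[6,6,0] → #  [on edge]
    (6,1)@(13, 3): e=[4,4,4] → #
    (7,1)@(15, 3): e=[2,2,8] → #
    (8,1)@(17, 3): e=[0,0,12] → ·  [on edge]
    (5,2)@(11, 5): e=[24,0,-12] → ·  [on edge]
    (6,2)@(13, 5): e=[22,-2,-8] → ·
    (7,2)@(15, 5): e=[20,-4,-4] → ·
    (8,2)@(17, 5): e=[18,-6,0] → ·  [on edge]
    (2,3)@(5, 7): e=[48,0,-36] → ·  [on edge]
  covered (3 px):
    · · · · · · · · ·
    · · · · · # # # ·
    · · · · · · · · ·
    · · · · · · · · ·
T1:
  2·area = 80  (B↔C swapped to make it positive)
  edge (2, 8)→(10, 0): d=(8,-8) top-left  bias=+0
  edge (10, 0)→(14, 6): d=(4,6) right/bottom  bias=-1
  edge (14, 6)→(2, 8): d=(-12,2) right/bottom  bias=-1
    (4,0)@(9, 1): e=[0,10,70] → #  [on edge]
    (5,0)@(11, 1): e=[16,-2,66] → ·
    (3,1)@(7, 3): e=[0,30,50] → #  [on edge]
    (5,1)@(11, 3): e=[32,6,42] → #
    (6,1)@(13, 3): e=[48,-6,38] → ·
    (2,2)@(5, 5): e=[0,50,30] → #  [on edge]
    (6,2)@(13, 5): e=[64,2,14] → #
    (7,2)@(15, 5): e=[80,-10,10] → ·
    (1,3)@(3, 7): e=[0,70,10] → #  [on edge]
    (4,3)@(9, 7): e=[48,34,-2] → ·
    (5,3)@(11, 7): e=[64,22,-6] → ·
    (6,3)@(13, 7): e=[80,10,-10] → ·
  covered (12 px):
    · · · · # · · · ·
    · · · # # # · · ·
    · · # # # # # · ·
    · # # # · · · · ·

Z-buffer (winner per pixel, '.' = empty):
  . . . . 1 . . . .
  . . . 1 1 1 0 0 .
  . . 1 1 1 1 1 . .
  . 1 1 1 . . . . .

Final: 1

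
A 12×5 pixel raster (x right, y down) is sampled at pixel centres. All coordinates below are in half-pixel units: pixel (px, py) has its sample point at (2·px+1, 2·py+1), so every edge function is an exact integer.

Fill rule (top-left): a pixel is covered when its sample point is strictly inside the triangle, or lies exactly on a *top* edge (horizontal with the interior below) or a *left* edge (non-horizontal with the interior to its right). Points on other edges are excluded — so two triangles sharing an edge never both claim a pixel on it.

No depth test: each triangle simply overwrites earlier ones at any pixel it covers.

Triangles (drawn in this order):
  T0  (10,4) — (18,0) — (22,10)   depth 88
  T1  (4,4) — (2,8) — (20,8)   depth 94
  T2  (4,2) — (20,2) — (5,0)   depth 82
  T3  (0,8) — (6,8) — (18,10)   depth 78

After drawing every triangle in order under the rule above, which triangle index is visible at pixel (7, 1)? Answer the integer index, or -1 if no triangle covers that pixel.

T0:
  2·area = 96
  edge (10, 4)→(18, 0): d=(8,-4) top-left  bias=+0
  edge (18, 0)→(22, 10): d=(4,10) right/bottom  bias=-1
  edge (22, 10)→(10, 4): d=(-12,-6) top-left  bias=+0
    (8,0)@(17, 1): e=[4,14,78] → #
    (9,0)@(19, 1): e=[12,-6,90] → ·
    (6,1)@(13, 3): e=[4,62,30] → #
    (7,1)@(15, 3): e=[12,42,42] → #
    (9,1)@(19, 3): e=[28,2,66] → #
    (10,1)@(21, 3): e=[36,-18,78] → ·
    (6,2)@(13, 5): e=[20,70,6] → #
    (10,2)@(21, 5): e=[52,-10,54] → ·
    (6,3)@(13, 7): e=[36,78,-18] → ·
    (7,3)@(15, 7): e=[44,58,-6] → ·
    (8,3)@(17, 7): e=[52,38,6] → #
    (10,3)@(21, 7): e=[68,-2,30] → ·
  covered (12 px):
    · · · · · · · · # · · ·
    · · · · · · # # # # · ·
    · · · · · · # # # # · ·
    · · · · · · · · # # · ·
    · · · · · · · · · · # ·
T1:
  2·area = 72  (B↔C swapped to make it positive)
  edge (4, 4)→(20, 8): d=(16,4) right/bottom  bias=-1
  edge (20, 8)→(2, 8): d=(-18,0) right/bottom  bias=-1
  edge (2, 8)→(4, 4): d=(2,-4) top-left  bias=+0
    (2,2)@(5, 5): e=[12,54,6] → #
    (3,2)@(7, 5): e=[4,54,14] → #
    (4,2)@(9, 5): e=[-4,54,22] → ·
    (1,3)@(3, 7): e=[52,18,2] → #
    (4,3)@(9, 7): e=[28,18,26] → #
    (5,3)@(11, 7): e=[20,18,34] → #
    (6,3)@(13, 7): e=[12,18,42] → #
    (7,3)@(15, 7): e=[4,18,50] → #
    (8,3)@(17, 7): e=[-4,18,58] → ·
    (1,4)@(3, 9): e=[84,-18,6] → ·
    (2,4)@(5, 9): e=[76,-18,14] → ·
    (3,4)@(7, 9): e=[68,-18,22] → ·
  covered (9 px):
    · · · · · · · · · · · ·
    · · · · · · · · · · · ·
    · · # # · · · · · · · ·
    · # # # # # # # · · · ·
    · · · · · · · · · · · ·
T2:
  2·area = 32  (B↔C swapped to make it positive)
  edge (4, 2)→(5, 0): d=(1,-2) top-left  bias=+0
  edge (5, 0)→(20, 2): d=(15,2) right/bottom  bias=-1
  edge (20, 2)→(4, 2): d=(-16,0) right/bottom  bias=-1
    (2,0)@(5, 1): e=[1,15,16] → #
    (3,0)@(7, 1): e=[5,11,16] → #
    (4,0)@(9, 1): e=[9,7,16] → #
    (5,0)@(11, 1): e=[13,3,16] → #
    (6,0)@(13, 1): e=[17,-1,16] → ·
    (2,1)@(5, 3): e=[3,45,-16] → ·
    (3,1)@(7, 3): e=[7,41,-16] → ·
    (4,1)@(9, 3): e=[11,37,-16] → ·
    (5,1)@(11, 3): e=[15,33,-16] → ·
  covered (4 px):
    · · # # # # · · · · · ·
    · · · · · · · · · · · ·
    · · · · · · · · · · · ·
    · · · · · · · · · · · ·
    · · · · · · · · · · · ·
T3:
  2·area = 12
  edge (0, 8)→(6, 8): d=(6,0) top-left  bias=+0
  edge (6, 8)→(18, 10): d=(12,2) right/bottom  bias=-1
  edge (18, 10)→(0, 8): d=(-18,-2) top-left  bias=+0
    (4,4)@(9, 9): e=[6,6,0] → #  [on edge]
    (5,4)@(11, 9): e=[6,2,4] → #
    (6,4)@(13, 9): e=[6,-2,8] → ·
  covered (2 px):
    · · · · · · · · · · · ·
    · · · · · · · · · · · ·
    · · · · · · · · · · · ·
    · · · · · · · · · · · ·
    · · · · # # · · · · · ·

Z-buffer (winner per pixel, '.' = empty):
  . . 2 2 2 2 . . 0 . . .
  . . . . . . 0 0 0 0 . .
  . . 1 1 . . 0 0 0 0 . .
  . 1 1 1 1 1 1 1 0 0 . .
  . . . . 3 3 . . . . 0 .

Result: 0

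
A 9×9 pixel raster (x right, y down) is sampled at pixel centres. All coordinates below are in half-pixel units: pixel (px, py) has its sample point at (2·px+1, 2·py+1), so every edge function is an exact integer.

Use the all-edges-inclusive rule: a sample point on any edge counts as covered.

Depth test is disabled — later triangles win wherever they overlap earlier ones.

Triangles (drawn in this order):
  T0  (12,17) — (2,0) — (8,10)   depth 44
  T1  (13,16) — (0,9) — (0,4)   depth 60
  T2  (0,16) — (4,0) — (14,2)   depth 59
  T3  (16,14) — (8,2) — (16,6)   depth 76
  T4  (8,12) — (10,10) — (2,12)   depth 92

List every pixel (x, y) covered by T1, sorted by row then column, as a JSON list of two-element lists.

T0:
  2·area = 2
  edge (12, 17)→(2, 0): d=(-10,-17) inclusive
  edge (2, 0)→(8, 10): d=(6,10) inclusive
  edge (8, 10)→(12, 17): d=(4,7) inclusive
    (2,2)@(5, 5): e=[1,0,1] → #  [on edge]
    (3,2)@(7, 5): e=[35,-20,-13] → ·
    (2,3)@(5, 7): e=[-19,12,9] → ·
    (5,7)@(11, 15): e=[3,0,-1] → ·  [on edge]
  covered (1 px):
    · · · · · · · · ·
    · · · · · · · · ·
    · · # · · · · · ·
    · · · · · · · · ·
    · · · · · · · · ·
    · · · · · · · · ·
    · · · · · · · · ·
    · · · · · · · · ·
    · · · · · · · · ·
T1:
  2·area = 65
  edge (13, 16)→(0, 9): d=(-13,-7) inclusive
  edge (0, 9)→(0, 4): d=(0,-5) inclusive
  edge (0, 4)→(13, 16): d=(13,12) inclusive
    (0,2)@(1, 5): e=[59,5,1] → #
    (1,2)@(3, 5): e=[73,15,-23] → ·
    (0,3)@(1, 7): e=[33,5,27] → #
    (1,3)@(3, 7): e=[47,15,3] → #
    (2,3)@(5, 7): e=[61,25,-21] → ·
    (0,4)@(1, 9): e=[7,5,53] → #
    (2,4)@(5, 9): e=[35,25,5] → #
    (3,4)@(7, 9): e=[49,35,-19] → ·
    (0,5)@(1, 11): e=[-19,5,79] → ·
    (1,5)@(3, 11): e=[-5,15,55] → ·
    (2,5)@(5, 11): e=[9,25,31] → #
    (3,5)@(7, 11): e=[23,35,7] → #
  covered (9 px):
    · · · · · · · · ·
    · · · · · · · · ·
    # · · · · · · · ·
    # # · · · · · · ·
    # # # · · · · · ·
    · · # # · · · · ·
    · · · · # · · · ·
    · · · · · · · · ·
    · · · · · · · · ·
T2:
  2·area = 168
  edge (0, 16)→(4, 0): d=(4,-16) inclusive
  edge (4, 0)→(14, 2): d=(10,2) inclusive
  edge (14, 2)→(0, 16): d=(-14,14) inclusive
    (2,0)@(5, 1): e=[20,8,140] → #
    (3,0)@(7, 1): e=[52,4,112] → #
    (4,0)@(9, 1): e=[84,0,84] → #  [on edge]
    (5,0)@(11, 1): e=[116,-4,56] → ·
    (7,0)@(15, 1): e=[180,-12,0] → ·  [on edge]
    (2,1)@(5, 3): e=[28,28,112] → #
    (5,1)@(11, 3): e=[124,16,28] → #
    (6,1)@(13, 3): e=[156,12,0] → #  [on edge]
    (7,1)@(15, 3): e=[188,8,-28] → ·
    (1,2)@(3, 5): e=[4,52,112] → #
    (5,2)@(11, 5): e=[132,36,0] → #  [on edge]
    (6,2)@(13, 5): e=[164,32,-28] → ·
    (4,3)@(9, 7): e=[108,60,0] → #  [on edge]
    (3,4)@(7, 9): e=[84,84,0] → #  [on edge]
    (2,5)@(5, 11): e=[60,108,0] → #  [on edge]
    (1,6)@(3, 13): e=[36,132,0] → #  [on edge]
    (0,7)@(1, 15): e=[12,156,0] → #  [on edge]
  covered (25 px):
    · · # # # · · · ·
    · · # # # # # · ·
    · # # # # # · · ·
    · # # # # · · · ·
    · # # # · · · · ·
    · # # · · · · · ·
    # # · · · · · · ·
    # · · · · · · · ·
    · · · · · · · · ·
T3:
  2·area = 64
  edge (16, 14)→(8, 2): d=(-8,-12) inclusive
  edge (8, 2)→(16, 6): d=(8,4) inclusive
  edge (16, 6)→(16, 14): d=(0,8) inclusive
    (4,1)@(9, 3): e=[4,4,56] → #
    (5,1)@(11, 3): e=[28,-4,40] → ·
    (4,2)@(9, 5): e=[-12,20,56] → ·
    (5,2)@(11, 5): e=[12,12,40] → #
    (6,2)@(13, 5): e=[36,4,24] → #
    (7,2)@(15, 5): e=[60,-4,8] → ·
    (5,3)@(11, 7): e=[-4,28,40] → ·
    (6,3)@(13, 7): e=[20,20,24] → #
    (7,3)@(15, 7): e=[44,12,8] → #
    (8,3)@(17, 7): e=[68,4,-8] → ·
    (6,4)@(13, 9): e=[4,36,24] → #
    (8,4)@(17, 9): e=[52,20,-8] → ·
  covered (8 px):
    · · · · · · · · ·
    · · · · # · · · ·
    · · · · · # # · ·
    · · · · · · # # ·
    · · · · · · # # ·
    · · · · · · · # ·
    · · · · · · · · ·
    · · · · · · · · ·
    · · · · · · · · ·
T4:
  2·area = 12  (B↔C swapped to make it positive)
  edge (8, 12)→(2, 12): d=(-6,0) inclusive
  edge (2, 12)→(10, 10): d=(8,-2) inclusive
  edge (10, 10)→(8, 12): d=(-2,2) inclusive
    (8,1)@(17, 3): e=[54,-42,0] → ·  [on edge]
    (7,2)@(15, 5): e=[42,-30,0] → ·  [on edge]
    (6,3)@(13, 7): e=[30,-18,0] → ·  [on edge]
    (5,4)@(11, 9): e=[18,-6,0] → ·  [on edge]
    (3,5)@(7, 11): e=[6,2,4] → #
    (4,5)@(9, 11): e=[6,6,0] → #  [on edge]
    (5,5)@(11, 11): e=[6,10,-4] → ·
    (3,6)@(7, 13): e=[-6,18,0] → ·  [on edge]
    (4,6)@(9, 13): e=[-6,22,-4] → ·
    (2,7)@(5, 15): e=[-18,30,0] → ·  [on edge]
    (1,8)@(3, 17): e=[-30,42,0] → ·  [on edge]
  covered (2 px):
    · · · · · · · · ·
    · · · · · · · · ·
    · · · · · · · · ·
    · · · · · · · · ·
    · · · · · · · · ·
    · · · # # · · · ·
    · · · · · · · · ·
    · · · · · · · · ·
    · · · · · · · · ·

Final: [[0,2],[0,3],[1,3],[0,4],[1,4],[2,4],[2,5],[3,5],[4,6]]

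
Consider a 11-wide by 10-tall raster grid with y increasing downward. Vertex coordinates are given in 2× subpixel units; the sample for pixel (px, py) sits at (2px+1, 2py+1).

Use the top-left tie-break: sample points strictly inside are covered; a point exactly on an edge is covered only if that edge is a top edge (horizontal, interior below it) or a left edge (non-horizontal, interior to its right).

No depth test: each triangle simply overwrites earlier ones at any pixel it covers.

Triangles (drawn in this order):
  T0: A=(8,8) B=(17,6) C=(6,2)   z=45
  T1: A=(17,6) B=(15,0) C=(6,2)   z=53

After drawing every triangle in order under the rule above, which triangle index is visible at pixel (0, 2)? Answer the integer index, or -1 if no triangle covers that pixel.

T0:
  2·area = 58  (B↔C swapped to make it positive)
  edge (8, 8)→(6, 2): d=(-2,-6) top-left  bias=+0
  edge (6, 2)→(17, 6): d=(11,4) right/bottom  bias=-1
  edge (17, 6)→(8, 8): d=(-9,2) right/bottom  bias=-1
    (3,1)@(7, 3): e=[4,7,47] → X
    (4,1)@(9, 3): e=[16,-1,43] → .
    (3,2)@(7, 5): e=[0,29,29] → X  [on edge]
    (4,2)@(9, 5): e=[12,21,25] → X
    (5,2)@(11, 5): e=[24,13,21] → X
    (6,2)@(13, 5): e=[36,5,17] → X
    (7,2)@(15, 5): e=[48,-3,13] → .
    (3,3)@(7, 7): e=[-4,51,11] → .
    (4,3)@(9, 7): e=[8,43,7] → X
    (6,3)@(13, 7): e=[32,27,-1] → .
    (4,4)@(9, 9): e=[4,65,-11] → .
    (5,4)@(11, 9): e=[16,57,-15] → .
    (4,5)@(9, 11): e=[0,87,-29] → .  [on edge]
    (5,8)@(11, 17): e=[0,145,-87] → .  [on edge]
  covered (7 px):
    . . . . . . . . . . .
    . . . X . . . . . . .
    . . . X X X X . . . .
    . . . . X X . . . . .
    . . . . . . . . . . .
    . . . . . . . . . . .
    . . . . . . . . . . .
    . . . . . . . . . . .
    . . . . . . . . . . .
    . . . . . . . . . . .
T1:
  2·area = 58  (B↔C swapped to make it positive)
  edge (17, 6)→(6, 2): d=(-11,-4) top-left  bias=+0
  edge (6, 2)→(15, 0): d=(9,-2) top-left  bias=+0
  edge (15, 0)→(17, 6): d=(2,6) right/bottom  bias=-1
    (5,0)@(11, 1): e=[31,1,26] → X
    (6,0)@(13, 1): e=[39,5,14] → X
    (7,0)@(15, 1): e=[47,9,2] → X
    (8,0)@(17, 1): e=[55,13,-10] → .
    (4,1)@(9, 3): e=[1,15,42] → X
    (8,1)@(17, 3): e=[33,31,-6] → .
    (4,2)@(9, 5): e=[-21,33,46] → .
    (5,2)@(11, 5): e=[-13,37,34] → .
    (6,2)@(13, 5): e=[-5,41,22] → .
    (7,2)@(15, 5): e=[3,45,10] → X
    (8,2)@(17, 5): e=[11,49,-2] → .
    (7,3)@(15, 7): e=[-19,63,14] → .
  covered (8 px):
    . . . . . X X X . . .
    . . . . X X X X . . .
    . . . . . . . X . . .
    . . . . . . . . . . .
    . . . . . . . . . . .
    . . . . . . . . . . .
    . . . . . . . . . . .
    . . . . . . . . . . .
    . . . . . . . . . . .
    . . . . . . . . . . .

Z-buffer (winner per pixel, '.' = empty):
  . . . . . 1 1 1 . . .
  . . . 0 1 1 1 1 . . .
  . . . 0 0 0 0 1 . . .
  . . . . 0 0 . . . . .
  . . . . . . . . . . .
  . . . . . . . . . . .
  . . . . . . . . . . .
  . . . . . . . . . . .
  . . . . . . . . . . .
  . . . . . . . . . . .

Answer: -1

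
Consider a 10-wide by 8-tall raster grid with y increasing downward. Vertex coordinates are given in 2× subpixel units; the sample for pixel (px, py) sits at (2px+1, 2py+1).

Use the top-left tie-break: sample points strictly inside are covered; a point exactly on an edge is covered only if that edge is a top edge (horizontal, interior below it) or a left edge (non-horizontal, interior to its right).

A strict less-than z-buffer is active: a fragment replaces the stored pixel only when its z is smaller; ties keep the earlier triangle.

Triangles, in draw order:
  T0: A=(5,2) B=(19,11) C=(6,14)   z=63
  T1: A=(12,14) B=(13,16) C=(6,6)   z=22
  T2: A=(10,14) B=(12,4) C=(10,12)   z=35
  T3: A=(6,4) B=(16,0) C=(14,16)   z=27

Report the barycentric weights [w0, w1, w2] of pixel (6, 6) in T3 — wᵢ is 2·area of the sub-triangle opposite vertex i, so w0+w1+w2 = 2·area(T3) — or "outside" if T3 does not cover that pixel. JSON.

T0:
  2·area = 159
  edge (5, 2)→(19, 11): d=(14,9) right/bottom  bias=-1
  edge (19, 11)→(6, 14): d=(-13,3) right/bottom  bias=-1
  edge (6, 14)→(5, 2): d=(-1,-12) top-left  bias=+0
    (3,2)@(7, 5): e=[24,114,21] → #
    (4,2)@(9, 5): e=[6,108,45] → #
    (5,2)@(11, 5): e=[-12,102,69] → ·
    (3,3)@(7, 7): e=[52,88,19] → #
    (5,3)@(11, 7): e=[16,76,67] → #
    (6,3)@(13, 7): e=[-2,70,91] → ·
    (3,4)@(7, 9): e=[80,62,17] → #
    (6,4)@(13, 9): e=[26,44,89] → #
    (7,4)@(15, 9): e=[8,38,113] → #
    (8,4)@(17, 9): e=[-10,32,137] → ·
    (3,5)@(7, 11): e=[108,36,15] → #
    (8,5)@(17, 11): e=[18,6,135] → #
    (9,5)@(19, 11): e=[0,0,159] → ·  [on edge]
  covered (18 px):
    · · · · · · · · · ·
    · · · · · · · · · ·
    · · · # # · · · · ·
    · · · # # # · · · ·
    · · · # # # # # · ·
    · · · # # # # # # ·
    · · · # # · · · · ·
    · · · · · · · · · ·
T1:
  2·area = 4
  edge (12, 14)→(13, 16): d=(1,2) right/bottom  bias=-1
  edge (13, 16)→(6, 6): d=(-7,-10) top-left  bias=+0
  edge (6, 6)→(12, 14): d=(6,8) right/bottom  bias=-1
    (5,6)@(11, 13): e=[1,1,2] → #
    (6,6)@(13, 13): e=[-3,21,-14] → ·
    (5,7)@(11, 15): e=[3,-13,14] → ·
  covered (1 px):
    · · · · · · · · · ·
    · · · · · · · · · ·
    · · · · · · · · · ·
    · · · · · · · · · ·
    · · · · · · · · · ·
    · · · · · · · · · ·
    · · · · · # · · · ·
    · · · · · · · · · ·
T2:
  2·area = 4  (B↔C swapped to make it positive)
  edge (10, 14)→(10, 12): d=(0,-2) top-left  bias=+0
  edge (10, 12)→(12, 4): d=(2,-8) top-left  bias=+0
  edge (12, 4)→(10, 14): d=(-2,10) right/bottom  bias=-1
    (5,4)@(11, 9): e=[2,2,0] → ·  [on edge]
  covered (0 px):
    · · · · · · · · · ·
    · · · · · · · · · ·
    · · · · · · · · · ·
    · · · · · · · · · ·
    · · · · · · · · · ·
    · · · · · · · · · ·
    · · · · · · · · · ·
    · · · · · · · · · ·
T3:
  2·area = 152
  edge (6, 4)→(16, 0): d=(10,-4) top-left  bias=+0
  edge (16, 0)→(14, 16): d=(-2,16) right/bottom  bias=-1
  edge (14, 16)→(6, 4): d=(-8,-12) top-left  bias=+0
    (7,0)@(15, 1): e=[6,14,132] → #
    (8,0)@(17, 1): e=[14,-18,156] → ·
    (4,1)@(9, 3): e=[2,106,44] → #
    (5,1)@(11, 3): e=[10,74,68] → #
    (6,1)@(13, 3): e=[18,42,92] → #
    (8,1)@(17, 3): e=[34,-22,140] → ·
    (3,2)@(7, 5): e=[14,134,4] → #
    (8,2)@(17, 5): e=[54,-26,124] → ·
    (3,3)@(7, 7): e=[34,130,-12] → ·
    (4,3)@(9, 7): e=[42,98,12] → #
    (8,3)@(17, 7): e=[74,-30,108] → ·
    (4,4)@(9, 9): e=[62,94,-4] → ·
  covered (19 px):
    · · · · · · · # · ·
    · · · · # # # # · ·
    · · · # # # # # · ·
    · · · · # # # # · ·
    · · · · · # # · · ·
    · · · · · # # · · ·
    · · · · · · # · · ·
    · · · · · · · · · ·

Final: [22,12,118]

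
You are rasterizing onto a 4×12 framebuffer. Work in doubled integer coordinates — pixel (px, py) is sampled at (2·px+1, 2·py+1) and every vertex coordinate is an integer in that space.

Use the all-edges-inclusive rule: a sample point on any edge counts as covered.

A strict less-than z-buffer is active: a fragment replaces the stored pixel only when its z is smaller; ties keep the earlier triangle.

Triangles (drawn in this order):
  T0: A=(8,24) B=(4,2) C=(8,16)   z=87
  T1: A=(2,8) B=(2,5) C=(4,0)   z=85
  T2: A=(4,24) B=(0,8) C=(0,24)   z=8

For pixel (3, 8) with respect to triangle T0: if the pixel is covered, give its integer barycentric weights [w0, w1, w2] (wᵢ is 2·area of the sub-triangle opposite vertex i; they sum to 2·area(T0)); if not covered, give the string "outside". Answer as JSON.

T0:
  2·area = 32
  edge (8, 24)→(4, 2): d=(-4,-22) inclusive
  edge (4, 2)→(8, 16): d=(4,14) inclusive
  edge (8, 16)→(8, 24): d=(0,8) inclusive
    (2,3)@(5, 7): e=[2,6,24] → X
    (3,3)@(7, 7): e=[46,-22,8] → .
    (2,4)@(5, 9): e=[-6,14,24] → .
    (3,6)@(7, 13): e=[22,2,8] → X
    (3,7)@(7, 15): e=[14,10,8] → X
    (3,8)@(7, 17): e=[6,18,8] → X
    (3,9)@(7, 19): e=[-2,26,8] → .
  covered (4 px):
    . . . .
    . . . .
    . . . .
    . . X .
    . . . .
    . . . .
    . . . X
    . . . X
    . . . X
    . . . .
    . . . .
    . . . .
T1:
  2·area = 6
  edge (2, 8)→(2, 5): d=(0,-3) inclusive
  edge (2, 5)→(4, 0): d=(2,-5) inclusive
  edge (4, 0)→(2, 8): d=(-2,8) inclusive
    (1,1)@(3, 3): e=[3,1,2] → X
    (2,1)@(5, 3): e=[9,11,-14] → .
    (1,2)@(3, 5): e=[3,5,-2] → .
  covered (1 px):
    . . . .
    . X . .
    . . . .
    . . . .
    . . . .
    . . . .
    . . . .
    . . . .
    . . . .
    . . . .
    . . . .
    . . . .
T2:
  2·area = 64  (B↔C swapped to make it positive)
  edge (4, 24)→(0, 24): d=(-4,0) inclusive
  edge (0, 24)→(0, 8): d=(0,-16) inclusive
  edge (0, 8)→(4, 24): d=(4,16) inclusive
    (0,6)@(1, 13): e=[44,16,4] → X
    (1,6)@(3, 13): e=[44,48,-28] → .
    (0,7)@(1, 15): e=[36,16,12] → X
    (1,7)@(3, 15): e=[36,48,-20] → .
    (0,8)@(1, 17): e=[28,16,20] → X
    (1,8)@(3, 17): e=[28,48,-12] → .
    (0,9)@(1, 19): e=[20,16,28] → X
    (1,9)@(3, 19): e=[20,48,-4] → .
    (0,10)@(1, 21): e=[12,16,36] → X
    (1,10)@(3, 21): e=[12,48,4] → X
    (2,10)@(5, 21): e=[12,80,-28] → .
    (0,11)@(1, 23): e=[4,16,44] → X
  covered (8 px):
    . . . .
    . . . .
    . . . .
    . . . .
    . . . .
    . . . .
    X . . .
    X . . .
    X . . .
    X . . .
    X X . .
    X X . .

Final: [18,8,6]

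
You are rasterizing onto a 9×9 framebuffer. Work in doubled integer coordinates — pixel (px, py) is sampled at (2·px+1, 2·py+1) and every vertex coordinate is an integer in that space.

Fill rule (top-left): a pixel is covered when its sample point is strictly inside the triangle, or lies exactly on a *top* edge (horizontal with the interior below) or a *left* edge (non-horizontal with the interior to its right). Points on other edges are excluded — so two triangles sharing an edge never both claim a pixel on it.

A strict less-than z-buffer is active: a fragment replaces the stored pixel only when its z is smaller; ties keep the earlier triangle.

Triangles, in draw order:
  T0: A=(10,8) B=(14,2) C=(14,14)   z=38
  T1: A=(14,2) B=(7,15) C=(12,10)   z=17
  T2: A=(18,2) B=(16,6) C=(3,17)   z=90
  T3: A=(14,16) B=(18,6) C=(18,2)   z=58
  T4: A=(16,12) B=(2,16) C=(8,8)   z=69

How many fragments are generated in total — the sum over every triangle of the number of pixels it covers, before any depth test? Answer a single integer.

T0:
  2·area = 48
  edge (10, 8)→(14, 2): d=(4,-6) top-left  bias=+0
  edge (14, 2)→(14, 14): d=(0,12) right/bottom  bias=-1
  edge (14, 14)→(10, 8): d=(-4,-6) top-left  bias=+0
    (6,2)@(13, 5): e=[6,12,30] → X
    (7,2)@(15, 5): e=[18,-12,42] → .
    (5,3)@(11, 7): e=[2,36,10] → X
    (7,3)@(15, 7): e=[26,-12,34] → .
    (5,4)@(11, 9): e=[10,36,2] → X
    (7,4)@(15, 9): e=[34,-12,26] → .
    (5,5)@(11, 11): e=[18,36,-6] → .
    (6,5)@(13, 11): e=[30,12,6] → X
    (7,5)@(15, 11): e=[42,-12,18] → .
    (6,6)@(13, 13): e=[38,12,-2] → .
  covered (6 px):
    . . . . . . . . .
    . . . . . . . . .
    . . . . . . X . .
    . . . . . X X . .
    . . . . . X X . .
    . . . . . . X . .
    . . . . . . . . .
    . . . . . . . . .
    . . . . . . . . .
T1:
  2·area = 30  (B↔C swapped to make it positive)
  edge (14, 2)→(12, 10): d=(-2,8) right/bottom  bias=-1
  edge (12, 10)→(7, 15): d=(-5,5) right/bottom  bias=-1
  edge (7, 15)→(14, 2): d=(7,-13) top-left  bias=+0
    (6,2)@(13, 5): e=[2,20,8] → X
    (7,2)@(15, 5): e=[-14,10,34] → .
    (8,2)@(17, 5): e=[-30,0,60] → .  [on edge]
    (6,3)@(13, 7): e=[-2,10,22] → .
    (7,3)@(15, 7): e=[-18,0,48] → .  [on edge]
    (5,4)@(11, 9): e=[10,10,10] → X
    (6,4)@(13, 9): e=[-6,0,36] → .  [on edge]
    (5,5)@(11, 11): e=[6,0,24] → .  [on edge]
    (4,6)@(9, 13): e=[18,0,12] → .  [on edge]
    (3,7)@(7, 15): e=[30,0,0] → .  [on edge]
    (2,8)@(5, 17): e=[42,0,-12] → .  [on edge]
  covered (2 px):
    . . . . . . . . .
    . . . . . . . . .
    . . . . . . X . .
    . . . . . . . . .
    . . . . . X . . .
    . . . . . . . . .
    . . . . . . . . .
    . . . . . . . . .
    . . . . . . . . .
T2:
  2·area = 30
  edge (18, 2)→(16, 6): d=(-2,4) right/bottom  bias=-1
  edge (16, 6)→(3, 17): d=(-13,11) right/bottom  bias=-1
  edge (3, 17)→(18, 2): d=(15,-15) top-left  bias=+0
    (8,1)@(17, 3): e=[2,28,0] → X  [on edge]
    (7,2)@(15, 5): e=[6,24,0] → X  [on edge]
    (8,2)@(17, 5): e=[-2,2,30] → .
    (6,3)@(13, 7): e=[10,20,0] → X  [on edge]
    (7,3)@(15, 7): e=[2,-2,30] → .
    (5,4)@(11, 9): e=[14,16,0] → X  [on edge]
    (6,4)@(13, 9): e=[6,-6,30] → .
    (4,5)@(9, 11): e=[18,12,0] → X  [on edge]
    (5,5)@(11, 11): e=[10,-10,30] → .
    (3,6)@(7, 13): e=[22,8,0] → X  [on edge]
    (4,6)@(9, 13): e=[14,-14,30] → .
    (2,7)@(5, 15): e=[26,4,0] → X  [on edge]
    (1,8)@(3, 17): e=[30,0,0] → .  [on edge]
  covered (7 px):
    . . . . . . . . .
    . . . . . . . . X
    . . . . . . . X .
    . . . . . . X . .
    . . . . . X . . .
    . . . . X . . . .
    . . . X . . . . .
    . . X . . . . . .
    . . . . . . . . .
T3:
  2·area = 16  (B↔C swapped to make it positive)
  edge (14, 16)→(18, 2): d=(4,-14) top-left  bias=+0
  edge (18, 2)→(18, 6): d=(0,4) right/bottom  bias=-1
  edge (18, 6)→(14, 16): d=(-4,10) right/bottom  bias=-1
    (8,3)@(17, 7): e=[6,4,6] → X
    (8,4)@(17, 9): e=[14,4,-2] → .
    (7,6)@(15, 13): e=[2,12,2] → X
    (8,6)@(17, 13): e=[30,4,-18] → .
    (7,7)@(15, 15): e=[10,12,-6] → .
  covered (2 px):
    . . . . . . . . .
    . . . . . . . . .
    . . . . . . . . .
    . . . . . . . . X
    . . . . . . . . .
    . . . . . . . . .
    . . . . . . . X .
    . . . . . . . . .
    . . . . . . . . .
T4:
  2·area = 88
  edge (16, 12)→(2, 16): d=(-14,4) right/bottom  bias=-1
  edge (2, 16)→(8, 8): d=(6,-8) top-left  bias=+0
  edge (8, 8)→(16, 12): d=(8,4) right/bottom  bias=-1
    (4,4)@(9, 9): e=[70,14,4] → X
    (5,4)@(11, 9): e=[62,30,-4] → .
    (3,5)@(7, 11): e=[50,10,28] → X
    (5,5)@(11, 11): e=[34,42,12] → X
    (6,5)@(13, 11): e=[26,58,4] → X
    (7,5)@(15, 11): e=[18,74,-4] → .
    (2,6)@(5, 13): e=[30,6,52] → X
    (6,6)@(13, 13): e=[-2,70,20] → .
    (1,7)@(3, 15): e=[10,2,76] → X
    (3,7)@(7, 15): e=[-6,34,60] → .
    (4,7)@(9, 15): e=[-14,50,52] → .
    (5,7)@(11, 15): e=[-22,66,44] → .
  covered (11 px):
    . . . . . . . . .
    . . . . . . . . .
    . . . . . . . . .
    . . . . . . . . .
    . . . . X . . . .
    . . . X X X X . .
    . . X X X X . . .
    . X X . . . . . .
    . . . . . . . . .

Result: 28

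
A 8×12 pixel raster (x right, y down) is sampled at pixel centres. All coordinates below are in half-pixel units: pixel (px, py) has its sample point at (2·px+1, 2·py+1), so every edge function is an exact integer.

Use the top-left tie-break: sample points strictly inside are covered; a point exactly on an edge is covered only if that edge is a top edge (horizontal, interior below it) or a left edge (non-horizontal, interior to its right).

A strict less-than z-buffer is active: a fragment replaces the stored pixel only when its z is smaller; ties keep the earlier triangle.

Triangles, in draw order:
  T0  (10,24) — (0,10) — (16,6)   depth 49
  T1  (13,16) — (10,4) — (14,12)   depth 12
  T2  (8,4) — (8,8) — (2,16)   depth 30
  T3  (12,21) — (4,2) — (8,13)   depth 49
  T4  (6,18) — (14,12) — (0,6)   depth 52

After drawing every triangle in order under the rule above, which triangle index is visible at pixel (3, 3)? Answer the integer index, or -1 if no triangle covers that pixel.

T0:
  2·area = 264
  edge (10, 24)→(0, 10): d=(-10,-14) top-left  bias=+0
  edge (0, 10)→(16, 6): d=(16,-4) top-left  bias=+0
  edge (16, 6)→(10, 24): d=(-6,18) right/bottom  bias=-1
    (6,3)@(13, 7): e=[212,4,48] → #
    (7,3)@(15, 7): e=[240,12,12] → #
    (2,4)@(5, 9): e=[80,4,180] → #
    (3,4)@(7, 9): e=[108,12,144] → #
    (4,4)@(9, 9): e=[136,20,108] → #
    (5,4)@(11, 9): e=[164,28,72] → #
    (7,4)@(15, 9): e=[220,44,0] → ·  [on edge]
    (0,5)@(1, 11): e=[4,20,240] → #
    (1,5)@(3, 11): e=[32,28,204] → #
    (7,5)@(15, 11): e=[200,76,-12] → ·
    (0,6)@(1, 13): e=[-16,52,228] → ·
    (1,6)@(3, 13): e=[12,60,192] → #
    (6,7)@(13, 15): e=[132,132,0] → ·  [on edge]
    (2,8)@(5, 17): e=[0,132,132] → #  [on edge]
    (5,10)@(11, 21): e=[44,220,0] → ·  [on edge]
  covered (32 px):
    · · · · · · · ·
    · · · · · · · ·
    · · · · · · · ·
    · · · · · · # #
    · · # # # # # ·
    # # # # # # # ·
    · # # # # # # ·
    · · # # # # · ·
    · · # # # # · ·
    · · · # # # · ·
    · · · · # · · ·
    · · · · · · · ·
T1:
  2·area = 24
  edge (13, 16)→(10, 4): d=(-3,-12) top-left  bias=+0
  edge (10, 4)→(14, 12): d=(4,8) right/bottom  bias=-1
  edge (14, 12)→(13, 16): d=(-1,4) right/bottom  bias=-1
    (5,3)@(11, 7): e=[3,4,17] → #
    (6,3)@(13, 7): e=[27,-12,9] → ·
    (5,4)@(11, 9): e=[-3,12,15] → ·
    (6,5)@(13, 11): e=[15,4,5] → #
    (7,5)@(15, 11): e=[39,-12,-3] → ·
    (6,6)@(13, 13): e=[9,12,3] → #
    (7,6)@(15, 13): e=[33,-4,-5] → ·
    (6,7)@(13, 15): e=[3,20,1] → #
    (7,7)@(15, 15): e=[27,4,-7] → ·
    (6,8)@(13, 17): e=[-3,28,-1] → ·
  covered (4 px):
    · · · · · · · ·
    · · · · · · · ·
    · · · · · · · ·
    · · · · · # · ·
    · · · · · · · ·
    · · · · · · # ·
    · · · · · · # ·
    · · · · · · # ·
    · · · · · · · ·
    · · · · · · · ·
    · · · · · · · ·
    · · · · · · · ·
T2:
  2·area = 24
  edge (8, 4)→(8, 8): d=(0,4) right/bottom  bias=-1
  edge (8, 8)→(2, 16): d=(-6,8) right/bottom  bias=-1
  edge (2, 16)→(8, 4): d=(6,-12) top-left  bias=+0
    (3,3)@(7, 7): e=[4,14,6] → #
    (4,3)@(9, 7): e=[-4,-2,30] → ·
    (3,4)@(7, 9): e=[4,2,18] → #
    (4,4)@(9, 9): e=[-4,-14,42] → ·
    (2,5)@(5, 11): e=[12,6,6] → #
    (3,5)@(7, 11): e=[4,-10,30] → ·
    (2,6)@(5, 13): e=[12,-6,18] → ·
  covered (3 px):
    · · · · · · · ·
    · · · · · · · ·
    · · · · · · · ·
    · · · # · · · ·
    · · · # · · · ·
    · · # · · · · ·
    · · · · · · · ·
    · · · · · · · ·
    · · · · · · · ·
    · · · · · · · ·
    · · · · · · · ·
    · · · · · · · ·
T3:
  2·area = 12  (B↔C swapped to make it positive)
  edge (12, 21)→(8, 13): d=(-4,-8) top-left  bias=+0
  edge (8, 13)→(4, 2): d=(-4,-11) top-left  bias=+0
  edge (4, 2)→(12, 21): d=(8,19) right/bottom  bias=-1
    (1,1)@(3, 3): e=[0,-15,27] → ·  [on edge]
    (2,3)@(5, 7): e=[0,-9,21] → ·  [on edge]
    (3,5)@(7, 11): e=[0,-3,15] → ·  [on edge]
    (4,7)@(9, 15): e=[0,3,9] → #  [on edge]
    (5,7)@(11, 15): e=[16,25,-29] → ·
    (4,8)@(9, 17): e=[-8,-5,25] → ·
    (5,9)@(11, 19): e=[0,9,3] → #  [on edge]
    (6,9)@(13, 19): e=[16,31,-35] → ·
    (5,10)@(11, 21): e=[-8,1,19] → ·
    (6,11)@(13, 23): e=[0,15,-3] → ·  [on edge]
  covered (2 px):
    · · · · · · · ·
    · · · · · · · ·
    · · · · · · · ·
    · · · · · · · ·
    · · · · · · · ·
    · · · · · · · ·
    · · · · · · · ·
    · · · · # · · ·
    · · · · · · · ·
    · · · · · # · ·
    · · · · · · · ·
    · · · · · · · ·
T4:
  2·area = 132  (B↔C swapped to make it positive)
  edge (6, 18)→(0, 6): d=(-6,-12) top-left  bias=+0
  edge (0, 6)→(14, 12): d=(14,6) right/bottom  bias=-1
  edge (14, 12)→(6, 18): d=(-8,6) right/bottom  bias=-1
    (0,3)@(1, 7): e=[6,8,118] → #
    (1,3)@(3, 7): e=[30,-4,106] → ·
    (0,4)@(1, 9): e=[-6,36,102] → ·
    (1,4)@(3, 9): e=[18,24,90] → #
    (2,4)@(5, 9): e=[42,12,78] → #
    (3,4)@(7, 9): e=[66,0,66] → ·  [on edge]
    (1,5)@(3, 11): e=[6,52,74] → #
    (3,5)@(7, 11): e=[54,28,50] → #
    (4,5)@(9, 11): e=[78,16,38] → #
    (5,5)@(11, 11): e=[102,4,26] → #
    (6,5)@(13, 11): e=[126,-8,14] → ·
    (1,6)@(3, 13): e=[-6,80,58] → ·
  covered (16 px):
    · · · · · · · ·
    · · · · · · · ·
    · · · · · · · ·
    # · · · · · · ·
    · # # · · · · ·
    · # # # # # · ·
    · · # # # # · ·
    · · # # # · · ·
    · · · # · · · ·
    · · · · · · · ·
    · · · · · · · ·
    · · · · · · · ·

Z-buffer (winner per pixel, '.' = empty):
  . . . . . . . .
  . . . . . . . .
  . . . . . . . .
  4 . . 2 . 1 0 0
  . 4 0 2 0 0 0 .
  0 0 2 0 0 0 1 .
  . 0 0 0 0 0 1 .
  . . 0 0 0 0 1 .
  . . 0 0 0 0 . .
  . . . 0 0 0 . .
  . . . . 0 . . .
  . . . . . . . .

Answer: 2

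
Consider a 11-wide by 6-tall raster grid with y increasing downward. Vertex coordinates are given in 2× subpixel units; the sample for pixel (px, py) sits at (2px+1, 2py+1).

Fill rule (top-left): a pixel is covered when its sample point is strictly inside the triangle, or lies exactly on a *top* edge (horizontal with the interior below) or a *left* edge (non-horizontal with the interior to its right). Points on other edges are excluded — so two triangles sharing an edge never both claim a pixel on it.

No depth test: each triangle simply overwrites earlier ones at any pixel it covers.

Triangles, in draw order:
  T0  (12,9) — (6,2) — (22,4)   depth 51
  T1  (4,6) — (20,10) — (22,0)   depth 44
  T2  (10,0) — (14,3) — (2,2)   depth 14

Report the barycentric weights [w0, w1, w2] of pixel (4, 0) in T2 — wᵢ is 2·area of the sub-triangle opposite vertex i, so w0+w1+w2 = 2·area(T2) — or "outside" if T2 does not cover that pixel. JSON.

T0:
  2·area = 100
  edge (12, 9)→(6, 2): d=(-6,-7) top-left  bias=+0
  edge (6, 2)→(22, 4): d=(16,2) right/bottom  bias=-1
  edge (22, 4)→(12, 9): d=(-10,5) right/bottom  bias=-1
    (3,1)@(7, 3): e=[1,14,85] → █
    (4,1)@(9, 3): e=[15,10,75] → █
    (5,1)@(11, 3): e=[29,6,65] → █
    (6,1)@(13, 3): e=[43,2,55] → █
    (7,1)@(15, 3): e=[57,-2,45] → ·
    (3,2)@(7, 5): e=[-11,46,65] → ·
    (4,2)@(9, 5): e=[3,42,55] → █
    (7,2)@(15, 5): e=[45,30,25] → █
    (8,2)@(17, 5): e=[59,26,15] → █
    (9,2)@(19, 5): e=[73,22,5] → █
    (10,2)@(21, 5): e=[87,18,-5] → ·
    (4,3)@(9, 7): e=[-9,74,35] → ·
  covered (13 px):
    · · · · · · · · · · ·
    · · · █ █ █ █ · · · ·
    · · · · █ █ █ █ █ █ ·
    · · · · · █ █ █ · · ·
    · · · · · · · · · · ·
    · · · · · · · · · · ·
T1:
  2·area = 168  (B↔C swapped to make it positive)
  edge (4, 6)→(22, 0): d=(18,-6) top-left  bias=+0
  edge (22, 0)→(20, 10): d=(-2,10) right/bottom  bias=-1
  edge (20, 10)→(4, 6): d=(-16,-4) top-left  bias=+0
    (9,0)@(19, 1): e=[0,28,140] → █  [on edge]
    (10,0)@(21, 1): e=[12,8,148] → █
    (6,1)@(13, 3): e=[0,84,84] → █  [on edge]
    (7,1)@(15, 3): e=[12,64,92] → █
    (8,1)@(17, 3): e=[24,44,100] → █
    (3,2)@(7, 5): e=[0,140,28] → █  [on edge]
    (4,2)@(9, 5): e=[12,120,36] → █
    (5,2)@(11, 5): e=[24,100,44] → █
    (10,2)@(21, 5): e=[84,0,84] → ·  [on edge]
    (0,3)@(1, 7): e=[0,196,-28] → ·  [on edge]
    (3,3)@(7, 7): e=[36,136,-4] → ·
    (4,3)@(9, 7): e=[48,116,4] → █
  covered (22 px):
    · · · · · · · · · █ █
    · · · · · · █ █ █ █ █
    · · · █ █ █ █ █ █ █ ·
    · · · · █ █ █ █ █ █ ·
    · · · · · · · · █ █ ·
    · · · · · · · · · · ·
T2:
  2·area = 32
  edge (10, 0)→(14, 3): d=(4,3) right/bottom  bias=-1
  edge (14, 3)→(2, 2): d=(-12,-1) top-left  bias=+0
  edge (2, 2)→(10, 0): d=(8,-2) top-left  bias=+0
    (3,0)@(7, 1): e=[13,17,2] → █
    (4,0)@(9, 1): e=[7,19,6] → █
    (5,0)@(11, 1): e=[1,21,10] → █
    (6,0)@(13, 1): e=[-5,23,14] → ·
    (3,1)@(7, 3): e=[21,-7,18] → ·
    (4,1)@(9, 3): e=[15,-5,22] → ·
    (5,1)@(11, 3): e=[9,-3,26] → ·
  covered (3 px):
    · · · █ █ █ · · · · ·
    · · · · · · · · · · ·
    · · · · · · · · · · ·
    · · · · · · · · · · ·
    · · · · · · · · · · ·
    · · · · · · · · · · ·

Final: [19,6,7]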